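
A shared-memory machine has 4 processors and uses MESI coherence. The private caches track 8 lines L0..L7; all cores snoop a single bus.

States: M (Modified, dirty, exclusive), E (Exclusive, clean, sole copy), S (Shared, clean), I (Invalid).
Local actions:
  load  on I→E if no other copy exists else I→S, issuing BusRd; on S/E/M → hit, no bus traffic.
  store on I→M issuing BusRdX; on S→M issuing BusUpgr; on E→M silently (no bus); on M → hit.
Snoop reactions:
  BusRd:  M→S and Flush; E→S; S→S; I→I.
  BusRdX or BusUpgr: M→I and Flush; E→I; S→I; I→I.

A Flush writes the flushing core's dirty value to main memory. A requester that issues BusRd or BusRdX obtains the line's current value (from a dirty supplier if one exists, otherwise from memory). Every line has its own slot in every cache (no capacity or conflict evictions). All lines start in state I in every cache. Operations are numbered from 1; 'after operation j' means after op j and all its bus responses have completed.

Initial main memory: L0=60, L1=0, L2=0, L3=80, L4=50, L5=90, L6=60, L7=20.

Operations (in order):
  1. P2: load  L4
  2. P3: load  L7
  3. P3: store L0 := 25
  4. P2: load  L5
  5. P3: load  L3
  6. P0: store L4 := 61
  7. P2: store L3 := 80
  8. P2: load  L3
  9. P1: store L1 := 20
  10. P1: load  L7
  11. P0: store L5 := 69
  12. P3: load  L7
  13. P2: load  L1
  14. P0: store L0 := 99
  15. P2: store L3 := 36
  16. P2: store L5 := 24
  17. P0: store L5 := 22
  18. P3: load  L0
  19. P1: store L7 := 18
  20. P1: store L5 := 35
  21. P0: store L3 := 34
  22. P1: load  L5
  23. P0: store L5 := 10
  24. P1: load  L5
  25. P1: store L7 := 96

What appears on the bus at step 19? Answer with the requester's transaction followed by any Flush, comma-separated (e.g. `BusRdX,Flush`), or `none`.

step 1: P2: load  L4  ⟶  IIEI  (L4)  txn=BusRd  M[L4]=50
step 2: P3: load  L7  ⟶  IIIE  (L7)  txn=BusRd  M[L7]=20
step 3: P3: store L0 := 25  ⟶  IIIM  (L0)  txn=BusRdX  M[L0]=60
step 4: P2: load  L5  ⟶  IIEI  (L5)  txn=BusRd  M[L5]=90
step 5: P3: load  L3  ⟶  IIIE  (L3)  txn=BusRd  M[L3]=80
step 6: P0: store L4 := 61  ⟶  MIII  (L4)  txn=BusRdX  M[L4]=50
step 7: P2: store L3 := 80  ⟶  IIMI  (L3)  txn=BusRdX  M[L3]=80
step 8: P2: load  L3  ⟶  IIMI  (L3)  txn=∅  M[L3]=80
step 9: P1: store L1 := 20  ⟶  IMII  (L1)  txn=BusRdX  M[L1]=0
step 10: P1: load  L7  ⟶  ISIS  (L7)  txn=BusRd  M[L7]=20
step 11: P0: store L5 := 69  ⟶  MIII  (L5)  txn=BusRdX  M[L5]=90
step 12: P3: load  L7  ⟶  ISIS  (L7)  txn=∅  M[L7]=20
step 13: P2: load  L1  ⟶  ISSI  (L1)  txn=BusRd+Flush  M[L1]=20
step 14: P0: store L0 := 99  ⟶  MIII  (L0)  txn=BusRdX+Flush  M[L0]=25
step 15: P2: store L3 := 36  ⟶  IIMI  (L3)  txn=∅  M[L3]=80
step 16: P2: store L5 := 24  ⟶  IIMI  (L5)  txn=BusRdX+Flush  M[L5]=69
step 17: P0: store L5 := 22  ⟶  MIII  (L5)  txn=BusRdX+Flush  M[L5]=24
step 18: P3: load  L0  ⟶  SIIS  (L0)  txn=BusRd+Flush  M[L0]=99
step 19: P1: store L7 := 18  ⟶  IMII  (L7)  txn=BusUpgr  M[L7]=20
step 20: P1: store L5 := 35  ⟶  IMII  (L5)  txn=BusRdX+Flush  M[L5]=22
step 21: P0: store L3 := 34  ⟶  MIII  (L3)  txn=BusRdX+Flush  M[L3]=36
step 22: P1: load  L5  ⟶  IMII  (L5)  txn=∅  M[L5]=22
step 23: P0: store L5 := 10  ⟶  MIII  (L5)  txn=BusRdX+Flush  M[L5]=35
step 24: P1: load  L5  ⟶  SSII  (L5)  txn=BusRd+Flush  M[L5]=10
step 25: P1: store L7 := 96  ⟶  IMII  (L7)  txn=∅  M[L7]=20

bus = BusUpgr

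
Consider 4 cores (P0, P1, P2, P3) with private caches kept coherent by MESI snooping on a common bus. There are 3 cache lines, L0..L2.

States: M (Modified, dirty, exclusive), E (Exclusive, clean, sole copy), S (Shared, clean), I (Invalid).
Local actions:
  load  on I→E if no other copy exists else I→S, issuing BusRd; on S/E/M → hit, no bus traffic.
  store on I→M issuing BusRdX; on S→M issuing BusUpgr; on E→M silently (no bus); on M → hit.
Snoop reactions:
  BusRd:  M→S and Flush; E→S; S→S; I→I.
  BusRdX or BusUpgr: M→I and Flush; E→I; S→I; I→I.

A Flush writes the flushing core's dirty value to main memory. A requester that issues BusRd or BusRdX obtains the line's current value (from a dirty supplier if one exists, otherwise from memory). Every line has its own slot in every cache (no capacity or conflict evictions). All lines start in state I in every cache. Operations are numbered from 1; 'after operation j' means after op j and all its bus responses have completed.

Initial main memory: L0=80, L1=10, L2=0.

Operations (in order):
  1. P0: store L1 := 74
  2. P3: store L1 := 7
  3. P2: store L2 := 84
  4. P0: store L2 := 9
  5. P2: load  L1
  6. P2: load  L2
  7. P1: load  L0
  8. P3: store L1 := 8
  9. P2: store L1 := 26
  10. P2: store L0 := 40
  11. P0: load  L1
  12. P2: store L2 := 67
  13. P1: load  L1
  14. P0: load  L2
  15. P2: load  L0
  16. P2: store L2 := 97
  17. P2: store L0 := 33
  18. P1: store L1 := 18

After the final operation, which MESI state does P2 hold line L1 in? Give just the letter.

  op1 P0: store L1 := 74 → M/I/I/I on L1; bus BusRdX; mem=10
  op2 P3: store L1 := 7 → I/I/I/M on L1; bus BusRdX Flush; mem=74
  op3 P2: store L2 := 84 → I/I/M/I on L2; bus BusRdX; mem=0
  op4 P0: store L2 := 9 → M/I/I/I on L2; bus BusRdX Flush; mem=84
  op5 P2: load  L1 → I/I/S/S on L1; bus BusRd Flush; mem=7
  op6 P2: load  L2 → S/I/S/I on L2; bus BusRd Flush; mem=9
  op7 P1: load  L0 → I/E/I/I on L0; bus BusRd; mem=80
  op8 P3: store L1 := 8 → I/I/I/M on L1; bus BusUpgr; mem=7
  op9 P2: store L1 := 26 → I/I/M/I on L1; bus BusRdX Flush; mem=8
  op10 P2: store L0 := 40 → I/I/M/I on L0; bus BusRdX; mem=80
  op11 P0: load  L1 → S/I/S/I on L1; bus BusRd Flush; mem=26
  op12 P2: store L2 := 67 → I/I/M/I on L2; bus BusUpgr; mem=9
  op13 P1: load  L1 → S/S/S/I on L1; bus BusRd; mem=26
  op14 P0: load  L2 → S/I/S/I on L2; bus BusRd Flush; mem=67
  op15 P2: load  L0 → I/I/M/I on L0; bus (none); mem=80
  op16 P2: store L2 := 97 → I/I/M/I on L2; bus BusUpgr; mem=67
  op17 P2: store L0 := 33 → I/I/M/I on L0; bus (none); mem=80
  op18 P1: store L1 := 18 → I/M/I/I on L1; bus BusUpgr; mem=26

state = I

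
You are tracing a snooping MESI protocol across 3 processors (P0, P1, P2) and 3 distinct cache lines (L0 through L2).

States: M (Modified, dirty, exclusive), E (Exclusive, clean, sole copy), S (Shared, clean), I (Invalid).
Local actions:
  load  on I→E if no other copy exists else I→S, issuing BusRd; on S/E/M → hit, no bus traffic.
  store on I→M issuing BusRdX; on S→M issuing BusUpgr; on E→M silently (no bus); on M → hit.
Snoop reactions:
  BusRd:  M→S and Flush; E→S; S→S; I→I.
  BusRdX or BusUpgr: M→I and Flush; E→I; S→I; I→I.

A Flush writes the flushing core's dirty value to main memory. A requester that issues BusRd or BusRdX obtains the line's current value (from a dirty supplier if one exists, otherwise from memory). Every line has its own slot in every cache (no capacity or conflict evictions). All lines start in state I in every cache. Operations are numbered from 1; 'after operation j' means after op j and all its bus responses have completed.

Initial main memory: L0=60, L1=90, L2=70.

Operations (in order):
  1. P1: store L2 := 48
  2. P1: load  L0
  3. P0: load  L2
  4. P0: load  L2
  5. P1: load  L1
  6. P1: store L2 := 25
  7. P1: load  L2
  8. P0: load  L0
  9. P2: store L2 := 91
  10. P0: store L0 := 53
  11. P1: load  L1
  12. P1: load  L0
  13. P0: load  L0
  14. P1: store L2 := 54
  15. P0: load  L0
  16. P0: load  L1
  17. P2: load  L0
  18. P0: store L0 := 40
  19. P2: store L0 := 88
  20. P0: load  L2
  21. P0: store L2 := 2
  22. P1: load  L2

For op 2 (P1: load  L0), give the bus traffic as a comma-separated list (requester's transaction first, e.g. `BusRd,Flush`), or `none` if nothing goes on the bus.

step 1: P1: store L2 := 48  ⟶  IMI  (L2)  txn=BusRdX  M[L2]=70
step 2: P1: load  L0  ⟶  IEI  (L0)  txn=BusRd  M[L0]=60
step 3: P0: load  L2  ⟶  SSI  (L2)  txn=BusRd+Flush  M[L2]=48
step 4: P0: load  L2  ⟶  SSI  (L2)  txn=∅  M[L2]=48
step 5: P1: load  L1  ⟶  IEI  (L1)  txn=BusRd  M[L1]=90
step 6: P1: store L2 := 25  ⟶  IMI  (L2)  txn=BusUpgr  M[L2]=48
step 7: P1: load  L2  ⟶  IMI  (L2)  txn=∅  M[L2]=48
step 8: P0: load  L0  ⟶  SSI  (L0)  txn=BusRd  M[L0]=60
step 9: P2: store L2 := 91  ⟶  IIM  (L2)  txn=BusRdX+Flush  M[L2]=25
step 10: P0: store L0 := 53  ⟶  MII  (L0)  txn=BusUpgr  M[L0]=60
step 11: P1: load  L1  ⟶  IEI  (L1)  txn=∅  M[L1]=90
step 12: P1: load  L0  ⟶  SSI  (L0)  txn=BusRd+Flush  M[L0]=53
step 13: P0: load  L0  ⟶  SSI  (L0)  txn=∅  M[L0]=53
step 14: P1: store L2 := 54  ⟶  IMI  (L2)  txn=BusRdX+Flush  M[L2]=91
step 15: P0: load  L0  ⟶  SSI  (L0)  txn=∅  M[L0]=53
step 16: P0: load  L1  ⟶  SSI  (L1)  txn=BusRd  M[L1]=90
step 17: P2: load  L0  ⟶  SSS  (L0)  txn=BusRd  M[L0]=53
step 18: P0: store L0 := 40  ⟶  MII  (L0)  txn=BusUpgr  M[L0]=53
step 19: P2: store L0 := 88  ⟶  IIM  (L0)  txn=BusRdX+Flush  M[L0]=40
step 20: P0: load  L2  ⟶  SSI  (L2)  txn=BusRd+Flush  M[L2]=54
step 21: P0: store L2 := 2  ⟶  MII  (L2)  txn=BusUpgr  M[L2]=54
step 22: P1: load  L2  ⟶  SSI  (L2)  txn=BusRd+Flush  M[L2]=2

bus = BusRd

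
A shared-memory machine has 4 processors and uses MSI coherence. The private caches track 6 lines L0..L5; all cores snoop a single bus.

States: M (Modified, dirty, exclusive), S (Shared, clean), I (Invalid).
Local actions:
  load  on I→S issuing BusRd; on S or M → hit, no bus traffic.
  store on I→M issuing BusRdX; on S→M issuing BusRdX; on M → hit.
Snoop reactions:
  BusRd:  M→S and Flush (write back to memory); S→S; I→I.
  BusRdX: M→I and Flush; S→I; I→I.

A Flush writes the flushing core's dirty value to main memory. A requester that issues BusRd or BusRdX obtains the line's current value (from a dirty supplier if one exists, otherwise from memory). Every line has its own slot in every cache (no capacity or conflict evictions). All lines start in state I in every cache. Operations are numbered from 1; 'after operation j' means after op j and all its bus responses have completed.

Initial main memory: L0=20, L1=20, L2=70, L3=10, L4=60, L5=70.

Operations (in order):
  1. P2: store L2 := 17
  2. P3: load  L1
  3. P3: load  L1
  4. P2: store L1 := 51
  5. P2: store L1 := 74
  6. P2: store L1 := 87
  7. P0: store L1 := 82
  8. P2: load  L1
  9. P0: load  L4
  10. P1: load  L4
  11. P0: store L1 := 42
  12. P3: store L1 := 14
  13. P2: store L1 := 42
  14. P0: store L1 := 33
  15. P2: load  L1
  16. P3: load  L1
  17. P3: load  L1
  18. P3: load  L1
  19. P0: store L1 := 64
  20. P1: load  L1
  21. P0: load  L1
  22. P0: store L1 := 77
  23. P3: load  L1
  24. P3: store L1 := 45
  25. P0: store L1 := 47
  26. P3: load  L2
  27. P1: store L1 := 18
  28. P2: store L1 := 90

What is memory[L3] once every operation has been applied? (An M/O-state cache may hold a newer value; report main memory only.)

memory[L3] = 10

1. P2: store L2 := 17  bus=[BusRdX]  L2: P0=I P1=I P2=M P3=I  mem[L2]=70
2. P3: load  L1  bus=[BusRd]  L1: P0=I P1=I P2=I P3=S  mem[L1]=20
3. P3: load  L1  bus=[-]  L1: P0=I P1=I P2=I P3=S  mem[L1]=20
4. P2: store L1 := 51  bus=[BusRdX]  L1: P0=I P1=I P2=M P3=I  mem[L1]=20
5. P2: store L1 := 74  bus=[-]  L1: P0=I P1=I P2=M P3=I  mem[L1]=20
6. P2: store L1 := 87  bus=[-]  L1: P0=I P1=I P2=M P3=I  mem[L1]=20
7. P0: store L1 := 82  bus=[BusRdX,Flush]  L1: P0=M P1=I P2=I P3=I  mem[L1]=87
8. P2: load  L1  bus=[BusRd,Flush]  L1: P0=S P1=I P2=S P3=I  mem[L1]=82
9. P0: load  L4  bus=[BusRd]  L4: P0=S P1=I P2=I P3=I  mem[L4]=60
10. P1: load  L4  bus=[BusRd]  L4: P0=S P1=S P2=I P3=I  mem[L4]=60
11. P0: store L1 := 42  bus=[BusRdX]  L1: P0=M P1=I P2=I P3=I  mem[L1]=82
12. P3: store L1 := 14  bus=[BusRdX,Flush]  L1: P0=I P1=I P2=I P3=M  mem[L1]=42
13. P2: store L1 := 42  bus=[BusRdX,Flush]  L1: P0=I P1=I P2=M P3=I  mem[L1]=14
14. P0: store L1 := 33  bus=[BusRdX,Flush]  L1: P0=M P1=I P2=I P3=I  mem[L1]=42
15. P2: load  L1  bus=[BusRd,Flush]  L1: P0=S P1=I P2=S P3=I  mem[L1]=33
16. P3: load  L1  bus=[BusRd]  L1: P0=S P1=I P2=S P3=S  mem[L1]=33
17. P3: load  L1  bus=[-]  L1: P0=S P1=I P2=S P3=S  mem[L1]=33
18. P3: load  L1  bus=[-]  L1: P0=S P1=I P2=S P3=S  mem[L1]=33
19. P0: store L1 := 64  bus=[BusRdX]  L1: P0=M P1=I P2=I P3=I  mem[L1]=33
20. P1: load  L1  bus=[BusRd,Flush]  L1: P0=S P1=S P2=I P3=I  mem[L1]=64
21. P0: load  L1  bus=[-]  L1: P0=S P1=S P2=I P3=I  mem[L1]=64
22. P0: store L1 := 77  bus=[BusRdX]  L1: P0=M P1=I P2=I P3=I  mem[L1]=64
23. P3: load  L1  bus=[BusRd,Flush]  L1: P0=S P1=I P2=I P3=S  mem[L1]=77
24. P3: store L1 := 45  bus=[BusRdX]  L1: P0=I P1=I P2=I P3=M  mem[L1]=77
25. P0: store L1 := 47  bus=[BusRdX,Flush]  L1: P0=M P1=I P2=I P3=I  mem[L1]=45
26. P3: load  L2  bus=[BusRd,Flush]  L2: P0=I P1=I P2=S P3=S  mem[L2]=17
27. P1: store L1 := 18  bus=[BusRdX,Flush]  L1: P0=I P1=M P2=I P3=I  mem[L1]=47
28. P2: store L1 := 90  bus=[BusRdX,Flush]  L1: P0=I P1=I P2=M P3=I  mem[L1]=18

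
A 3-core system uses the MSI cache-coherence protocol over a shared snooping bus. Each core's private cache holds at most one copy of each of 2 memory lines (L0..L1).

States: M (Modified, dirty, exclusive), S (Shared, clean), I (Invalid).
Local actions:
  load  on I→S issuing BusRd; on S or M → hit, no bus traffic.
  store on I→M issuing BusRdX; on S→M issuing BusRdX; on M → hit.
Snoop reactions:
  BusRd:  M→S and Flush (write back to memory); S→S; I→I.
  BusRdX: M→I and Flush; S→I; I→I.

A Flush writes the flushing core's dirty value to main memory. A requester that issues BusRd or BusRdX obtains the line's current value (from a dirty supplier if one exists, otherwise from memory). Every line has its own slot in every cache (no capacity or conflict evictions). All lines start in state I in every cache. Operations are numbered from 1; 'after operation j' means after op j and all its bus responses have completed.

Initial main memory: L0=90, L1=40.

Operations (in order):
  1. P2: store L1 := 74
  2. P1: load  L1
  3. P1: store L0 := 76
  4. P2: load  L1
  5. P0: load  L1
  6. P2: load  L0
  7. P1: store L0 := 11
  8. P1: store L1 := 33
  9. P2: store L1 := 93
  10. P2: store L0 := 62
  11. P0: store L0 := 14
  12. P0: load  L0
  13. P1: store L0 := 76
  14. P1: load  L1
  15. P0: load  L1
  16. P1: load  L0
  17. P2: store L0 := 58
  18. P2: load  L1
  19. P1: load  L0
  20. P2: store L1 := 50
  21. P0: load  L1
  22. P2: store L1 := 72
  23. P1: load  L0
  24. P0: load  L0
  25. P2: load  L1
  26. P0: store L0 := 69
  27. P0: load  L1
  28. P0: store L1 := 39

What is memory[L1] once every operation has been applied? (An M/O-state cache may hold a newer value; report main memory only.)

memory[L1] = 72

1. P2: store L1 := 74  bus=[BusRdX]  L1: P0=I P1=I P2=M  mem[L1]=40
2. P1: load  L1  bus=[BusRd,Flush]  L1: P0=I P1=S P2=S  mem[L1]=74
3. P1: store L0 := 76  bus=[BusRdX]  L0: P0=I P1=M P2=I  mem[L0]=90
4. P2: load  L1  bus=[-]  L1: P0=I P1=S P2=S  mem[L1]=74
5. P0: load  L1  bus=[BusRd]  L1: P0=S P1=S P2=S  mem[L1]=74
6. P2: load  L0  bus=[BusRd,Flush]  L0: P0=I P1=S P2=S  mem[L0]=76
7. P1: store L0 := 11  bus=[BusRdX]  L0: P0=I P1=M P2=I  mem[L0]=76
8. P1: store L1 := 33  bus=[BusRdX]  L1: P0=I P1=M P2=I  mem[L1]=74
9. P2: store L1 := 93  bus=[BusRdX,Flush]  L1: P0=I P1=I P2=M  mem[L1]=33
10. P2: store L0 := 62  bus=[BusRdX,Flush]  L0: P0=I P1=I P2=M  mem[L0]=11
11. P0: store L0 := 14  bus=[BusRdX,Flush]  L0: P0=M P1=I P2=I  mem[L0]=62
12. P0: load  L0  bus=[-]  L0: P0=M P1=I P2=I  mem[L0]=62
13. P1: store L0 := 76  bus=[BusRdX,Flush]  L0: P0=I P1=M P2=I  mem[L0]=14
14. P1: load  L1  bus=[BusRd,Flush]  L1: P0=I P1=S P2=S  mem[L1]=93
15. P0: load  L1  bus=[BusRd]  L1: P0=S P1=S P2=S  mem[L1]=93
16. P1: load  L0  bus=[-]  L0: P0=I P1=M P2=I  mem[L0]=14
17. P2: store L0 := 58  bus=[BusRdX,Flush]  L0: P0=I P1=I P2=M  mem[L0]=76
18. P2: load  L1  bus=[-]  L1: P0=S P1=S P2=S  mem[L1]=93
19. P1: load  L0  bus=[BusRd,Flush]  L0: P0=I P1=S P2=S  mem[L0]=58
20. P2: store L1 := 50  bus=[BusRdX]  L1: P0=I P1=I P2=M  mem[L1]=93
21. P0: load  L1  bus=[BusRd,Flush]  L1: P0=S P1=I P2=S  mem[L1]=50
22. P2: store L1 := 72  bus=[BusRdX]  L1: P0=I P1=I P2=M  mem[L1]=50
23. P1: load  L0  bus=[-]  L0: P0=I P1=S P2=S  mem[L0]=58
24. P0: load  L0  bus=[BusRd]  L0: P0=S P1=S P2=S  mem[L0]=58
25. P2: load  L1  bus=[-]  L1: P0=I P1=I P2=M  mem[L1]=50
26. P0: store L0 := 69  bus=[BusRdX]  L0: P0=M P1=I P2=I  mem[L0]=58
27. P0: load  L1  bus=[BusRd,Flush]  L1: P0=S P1=I P2=S  mem[L1]=72
28. P0: store L1 := 39  bus=[BusRdX]  L1: P0=M P1=I P2=I  mem[L1]=72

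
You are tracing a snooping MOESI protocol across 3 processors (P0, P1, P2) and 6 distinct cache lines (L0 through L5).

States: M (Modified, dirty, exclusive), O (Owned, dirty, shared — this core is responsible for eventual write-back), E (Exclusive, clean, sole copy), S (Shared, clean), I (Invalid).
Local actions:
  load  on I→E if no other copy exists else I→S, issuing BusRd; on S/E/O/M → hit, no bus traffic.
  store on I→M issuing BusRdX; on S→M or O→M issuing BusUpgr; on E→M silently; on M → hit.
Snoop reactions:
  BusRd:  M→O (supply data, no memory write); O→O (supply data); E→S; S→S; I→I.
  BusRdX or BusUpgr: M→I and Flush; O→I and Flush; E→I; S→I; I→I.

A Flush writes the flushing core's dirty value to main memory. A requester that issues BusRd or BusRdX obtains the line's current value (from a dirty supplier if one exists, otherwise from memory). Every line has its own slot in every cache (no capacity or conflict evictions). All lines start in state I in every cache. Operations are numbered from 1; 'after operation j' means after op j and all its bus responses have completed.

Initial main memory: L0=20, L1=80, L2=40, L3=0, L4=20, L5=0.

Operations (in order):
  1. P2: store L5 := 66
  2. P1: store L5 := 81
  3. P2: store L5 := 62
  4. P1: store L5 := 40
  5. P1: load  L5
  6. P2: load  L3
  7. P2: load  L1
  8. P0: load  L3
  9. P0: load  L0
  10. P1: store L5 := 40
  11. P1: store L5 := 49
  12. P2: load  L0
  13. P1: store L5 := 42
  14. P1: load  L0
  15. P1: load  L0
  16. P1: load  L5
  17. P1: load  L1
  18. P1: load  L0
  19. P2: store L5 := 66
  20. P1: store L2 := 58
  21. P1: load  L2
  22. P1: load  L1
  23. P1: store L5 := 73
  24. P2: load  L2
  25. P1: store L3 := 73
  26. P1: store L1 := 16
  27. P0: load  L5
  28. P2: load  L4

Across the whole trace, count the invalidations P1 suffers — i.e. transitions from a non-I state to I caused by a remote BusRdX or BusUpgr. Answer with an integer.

invalidations = 2

step 1: P2: store L5 := 66  ⟶  IIM  (L5)  txn=BusRdX  M[L5]=0
step 2: P1: store L5 := 81  ⟶  IMI  (L5)  txn=BusRdX+Flush  M[L5]=66
step 3: P2: store L5 := 62  ⟶  IIM  (L5)  txn=BusRdX+Flush  M[L5]=81
step 4: P1: store L5 := 40  ⟶  IMI  (L5)  txn=BusRdX+Flush  M[L5]=62
step 5: P1: load  L5  ⟶  IMI  (L5)  txn=∅  M[L5]=62
step 6: P2: load  L3  ⟶  IIE  (L3)  txn=BusRd  M[L3]=0
step 7: P2: load  L1  ⟶  IIE  (L1)  txn=BusRd  M[L1]=80
step 8: P0: load  L3  ⟶  SIS  (L3)  txn=BusRd  M[L3]=0
step 9: P0: load  L0  ⟶  EII  (L0)  txn=BusRd  M[L0]=20
step 10: P1: store L5 := 40  ⟶  IMI  (L5)  txn=∅  M[L5]=62
step 11: P1: store L5 := 49  ⟶  IMI  (L5)  txn=∅  M[L5]=62
step 12: P2: load  L0  ⟶  SIS  (L0)  txn=BusRd  M[L0]=20
step 13: P1: store L5 := 42  ⟶  IMI  (L5)  txn=∅  M[L5]=62
step 14: P1: load  L0  ⟶  SSS  (L0)  txn=BusRd  M[L0]=20
step 15: P1: load  L0  ⟶  SSS  (L0)  txn=∅  M[L0]=20
step 16: P1: load  L5  ⟶  IMI  (L5)  txn=∅  M[L5]=62
step 17: P1: load  L1  ⟶  ISS  (L1)  txn=BusRd  M[L1]=80
step 18: P1: load  L0  ⟶  SSS  (L0)  txn=∅  M[L0]=20
step 19: P2: store L5 := 66  ⟶  IIM  (L5)  txn=BusRdX+Flush  M[L5]=42
step 20: P1: store L2 := 58  ⟶  IMI  (L2)  txn=BusRdX  M[L2]=40
step 21: P1: load  L2  ⟶  IMI  (L2)  txn=∅  M[L2]=40
step 22: P1: load  L1  ⟶  ISS  (L1)  txn=∅  M[L1]=80
step 23: P1: store L5 := 73  ⟶  IMI  (L5)  txn=BusRdX+Flush  M[L5]=66
step 24: P2: load  L2  ⟶  IOS  (L2)  txn=BusRd  M[L2]=40
step 25: P1: store L3 := 73  ⟶  IMI  (L3)  txn=BusRdX  M[L3]=0
step 26: P1: store L1 := 16  ⟶  IMI  (L1)  txn=BusUpgr  M[L1]=80
step 27: P0: load  L5  ⟶  SOI  (L5)  txn=BusRd  M[L5]=66
step 28: P2: load  L4  ⟶  IIE  (L4)  txn=BusRd  M[L4]=20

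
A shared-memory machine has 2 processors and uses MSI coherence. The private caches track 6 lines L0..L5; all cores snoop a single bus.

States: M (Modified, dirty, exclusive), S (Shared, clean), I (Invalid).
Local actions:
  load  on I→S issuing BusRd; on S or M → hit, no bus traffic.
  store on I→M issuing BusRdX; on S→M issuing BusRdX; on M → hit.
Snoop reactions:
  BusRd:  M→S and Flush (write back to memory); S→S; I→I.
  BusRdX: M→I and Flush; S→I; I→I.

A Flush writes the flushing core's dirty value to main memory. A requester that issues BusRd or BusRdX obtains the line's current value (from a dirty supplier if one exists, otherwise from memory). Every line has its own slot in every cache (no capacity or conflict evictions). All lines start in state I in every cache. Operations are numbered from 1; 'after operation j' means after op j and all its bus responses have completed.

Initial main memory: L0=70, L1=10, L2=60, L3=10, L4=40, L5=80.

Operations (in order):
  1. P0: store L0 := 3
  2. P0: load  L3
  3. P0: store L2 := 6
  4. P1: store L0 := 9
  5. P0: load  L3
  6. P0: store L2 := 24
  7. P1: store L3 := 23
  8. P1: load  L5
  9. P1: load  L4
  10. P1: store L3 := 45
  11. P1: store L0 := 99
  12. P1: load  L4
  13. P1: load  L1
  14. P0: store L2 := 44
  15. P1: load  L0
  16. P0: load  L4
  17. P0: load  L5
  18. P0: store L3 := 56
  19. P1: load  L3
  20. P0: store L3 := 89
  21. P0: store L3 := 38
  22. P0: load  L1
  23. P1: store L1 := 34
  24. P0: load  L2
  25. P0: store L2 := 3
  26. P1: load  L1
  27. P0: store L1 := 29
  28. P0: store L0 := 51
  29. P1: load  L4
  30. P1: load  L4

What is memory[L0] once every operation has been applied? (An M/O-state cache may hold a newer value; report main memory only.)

memory[L0] = 99

[1] P0: store L0 := 3 | P0:M(3), P1:I | bus: BusRdX
[2] P0: load  L3 | P0:S(10), P1:I | bus: BusRd
[3] P0: store L2 := 6 | P0:M(6), P1:I | bus: BusRdX
[4] P1: store L0 := 9 | P0:I, P1:M(9) | bus: BusRdX,Flush
[5] P0: load  L3 | P0:S(10), P1:I | bus: none
[6] P0: store L2 := 24 | P0:M(24), P1:I | bus: none
[7] P1: store L3 := 23 | P0:I, P1:M(23) | bus: BusRdX
[8] P1: load  L5 | P0:I, P1:S(80) | bus: BusRd
[9] P1: load  L4 | P0:I, P1:S(40) | bus: BusRd
[10] P1: store L3 := 45 | P0:I, P1:M(45) | bus: none
[11] P1: store L0 := 99 | P0:I, P1:M(99) | bus: none
[12] P1: load  L4 | P0:I, P1:S(40) | bus: none
[13] P1: load  L1 | P0:I, P1:S(10) | bus: BusRd
[14] P0: store L2 := 44 | P0:M(44), P1:I | bus: none
[15] P1: load  L0 | P0:I, P1:M(99) | bus: none
[16] P0: load  L4 | P0:S(40), P1:S(40) | bus: BusRd
[17] P0: load  L5 | P0:S(80), P1:S(80) | bus: BusRd
[18] P0: store L3 := 56 | P0:M(56), P1:I | bus: BusRdX,Flush
[19] P1: load  L3 | P0:S(56), P1:S(56) | bus: BusRd,Flush
[20] P0: store L3 := 89 | P0:M(89), P1:I | bus: BusRdX
[21] P0: store L3 := 38 | P0:M(38), P1:I | bus: none
[22] P0: load  L1 | P0:S(10), P1:S(10) | bus: BusRd
[23] P1: store L1 := 34 | P0:I, P1:M(34) | bus: BusRdX
[24] P0: load  L2 | P0:M(44), P1:I | bus: none
[25] P0: store L2 := 3 | P0:M(3), P1:I | bus: none
[26] P1: load  L1 | P0:I, P1:M(34) | bus: none
[27] P0: store L1 := 29 | P0:M(29), P1:I | bus: BusRdX,Flush
[28] P0: store L0 := 51 | P0:M(51), P1:I | bus: BusRdX,Flush
[29] P1: load  L4 | P0:S(40), P1:S(40) | bus: none
[30] P1: load  L4 | P0:S(40), P1:S(40) | bus: none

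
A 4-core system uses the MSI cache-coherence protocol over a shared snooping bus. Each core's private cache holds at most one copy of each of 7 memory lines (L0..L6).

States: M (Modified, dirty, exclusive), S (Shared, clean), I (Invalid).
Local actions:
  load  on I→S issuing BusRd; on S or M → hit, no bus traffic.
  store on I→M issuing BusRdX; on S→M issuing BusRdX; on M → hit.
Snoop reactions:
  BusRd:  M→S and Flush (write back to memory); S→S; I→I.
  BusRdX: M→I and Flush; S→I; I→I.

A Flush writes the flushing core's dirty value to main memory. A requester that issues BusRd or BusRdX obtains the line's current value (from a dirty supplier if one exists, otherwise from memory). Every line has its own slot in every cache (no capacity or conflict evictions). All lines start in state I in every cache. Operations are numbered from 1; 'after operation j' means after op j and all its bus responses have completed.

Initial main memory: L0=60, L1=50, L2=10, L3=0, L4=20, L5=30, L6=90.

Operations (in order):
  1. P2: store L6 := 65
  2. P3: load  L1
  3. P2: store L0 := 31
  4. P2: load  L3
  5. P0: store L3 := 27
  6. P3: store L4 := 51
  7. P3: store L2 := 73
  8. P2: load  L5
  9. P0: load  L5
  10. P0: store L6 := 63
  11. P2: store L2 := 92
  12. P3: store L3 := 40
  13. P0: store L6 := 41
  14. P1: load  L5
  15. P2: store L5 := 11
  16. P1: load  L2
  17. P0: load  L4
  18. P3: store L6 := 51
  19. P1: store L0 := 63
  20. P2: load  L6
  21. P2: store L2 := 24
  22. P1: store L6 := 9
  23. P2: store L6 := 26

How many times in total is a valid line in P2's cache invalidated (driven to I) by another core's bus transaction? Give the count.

[1] P2: store L6 := 65 | P0:I, P1:I, P2:M(65), P3:I | bus: BusRdX
[2] P3: load  L1 | P0:I, P1:I, P2:I, P3:S(50) | bus: BusRd
[3] P2: store L0 := 31 | P0:I, P1:I, P2:M(31), P3:I | bus: BusRdX
[4] P2: load  L3 | P0:I, P1:I, P2:S(0), P3:I | bus: BusRd
[5] P0: store L3 := 27 | P0:M(27), P1:I, P2:I, P3:I | bus: BusRdX
[6] P3: store L4 := 51 | P0:I, P1:I, P2:I, P3:M(51) | bus: BusRdX
[7] P3: store L2 := 73 | P0:I, P1:I, P2:I, P3:M(73) | bus: BusRdX
[8] P2: load  L5 | P0:I, P1:I, P2:S(30), P3:I | bus: BusRd
[9] P0: load  L5 | P0:S(30), P1:I, P2:S(30), P3:I | bus: BusRd
[10] P0: store L6 := 63 | P0:M(63), P1:I, P2:I, P3:I | bus: BusRdX,Flush
[11] P2: store L2 := 92 | P0:I, P1:I, P2:M(92), P3:I | bus: BusRdX,Flush
[12] P3: store L3 := 40 | P0:I, P1:I, P2:I, P3:M(40) | bus: BusRdX,Flush
[13] P0: store L6 := 41 | P0:M(41), P1:I, P2:I, P3:I | bus: none
[14] P1: load  L5 | P0:S(30), P1:S(30), P2:S(30), P3:I | bus: BusRd
[15] P2: store L5 := 11 | P0:I, P1:I, P2:M(11), P3:I | bus: BusRdX
[16] P1: load  L2 | P0:I, P1:S(92), P2:S(92), P3:I | bus: BusRd,Flush
[17] P0: load  L4 | P0:S(51), P1:I, P2:I, P3:S(51) | bus: BusRd,Flush
[18] P3: store L6 := 51 | P0:I, P1:I, P2:I, P3:M(51) | bus: BusRdX,Flush
[19] P1: store L0 := 63 | P0:I, P1:M(63), P2:I, P3:I | bus: BusRdX,Flush
[20] P2: load  L6 | P0:I, P1:I, P2:S(51), P3:S(51) | bus: BusRd,Flush
[21] P2: store L2 := 24 | P0:I, P1:I, P2:M(24), P3:I | bus: BusRdX
[22] P1: store L6 := 9 | P0:I, P1:M(9), P2:I, P3:I | bus: BusRdX
[23] P2: store L6 := 26 | P0:I, P1:I, P2:M(26), P3:I | bus: BusRdX,Flush

invalidations = 4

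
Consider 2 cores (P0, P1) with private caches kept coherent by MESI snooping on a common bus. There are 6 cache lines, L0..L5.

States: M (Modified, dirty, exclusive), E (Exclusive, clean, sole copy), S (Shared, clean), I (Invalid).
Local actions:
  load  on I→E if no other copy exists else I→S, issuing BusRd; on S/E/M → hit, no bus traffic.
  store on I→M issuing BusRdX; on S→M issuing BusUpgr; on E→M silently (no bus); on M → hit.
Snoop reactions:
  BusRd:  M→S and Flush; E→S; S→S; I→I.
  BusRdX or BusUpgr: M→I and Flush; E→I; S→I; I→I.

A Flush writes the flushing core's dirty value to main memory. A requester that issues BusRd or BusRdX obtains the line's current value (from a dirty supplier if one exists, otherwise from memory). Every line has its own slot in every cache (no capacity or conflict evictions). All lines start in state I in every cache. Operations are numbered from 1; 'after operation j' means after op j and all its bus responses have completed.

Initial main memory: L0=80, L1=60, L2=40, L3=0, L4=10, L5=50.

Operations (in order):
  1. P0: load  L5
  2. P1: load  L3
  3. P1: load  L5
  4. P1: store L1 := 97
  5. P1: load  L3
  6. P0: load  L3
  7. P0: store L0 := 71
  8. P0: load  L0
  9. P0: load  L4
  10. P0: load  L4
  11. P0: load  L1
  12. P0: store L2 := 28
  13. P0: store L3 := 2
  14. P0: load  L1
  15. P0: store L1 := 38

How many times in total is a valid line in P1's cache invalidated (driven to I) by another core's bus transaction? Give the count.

step 1: P0: load  L5  ⟶  EI  (L5)  txn=BusRd  M[L5]=50
step 2: P1: load  L3  ⟶  IE  (L3)  txn=BusRd  M[L3]=0
step 3: P1: load  L5  ⟶  SS  (L5)  txn=BusRd  M[L5]=50
step 4: P1: store L1 := 97  ⟶  IM  (L1)  txn=BusRdX  M[L1]=60
step 5: P1: load  L3  ⟶  IE  (L3)  txn=∅  M[L3]=0
step 6: P0: load  L3  ⟶  SS  (L3)  txn=BusRd  M[L3]=0
step 7: P0: store L0 := 71  ⟶  MI  (L0)  txn=BusRdX  M[L0]=80
step 8: P0: load  L0  ⟶  MI  (L0)  txn=∅  M[L0]=80
step 9: P0: load  L4  ⟶  EI  (L4)  txn=BusRd  M[L4]=10
step 10: P0: load  L4  ⟶  EI  (L4)  txn=∅  M[L4]=10
step 11: P0: load  L1  ⟶  SS  (L1)  txn=BusRd+Flush  M[L1]=97
step 12: P0: store L2 := 28  ⟶  MI  (L2)  txn=BusRdX  M[L2]=40
step 13: P0: store L3 := 2  ⟶  MI  (L3)  txn=BusUpgr  M[L3]=0
step 14: P0: load  L1  ⟶  SS  (L1)  txn=∅  M[L1]=97
step 15: P0: store L1 := 38  ⟶  MI  (L1)  txn=BusUpgr  M[L1]=97

invalidations = 2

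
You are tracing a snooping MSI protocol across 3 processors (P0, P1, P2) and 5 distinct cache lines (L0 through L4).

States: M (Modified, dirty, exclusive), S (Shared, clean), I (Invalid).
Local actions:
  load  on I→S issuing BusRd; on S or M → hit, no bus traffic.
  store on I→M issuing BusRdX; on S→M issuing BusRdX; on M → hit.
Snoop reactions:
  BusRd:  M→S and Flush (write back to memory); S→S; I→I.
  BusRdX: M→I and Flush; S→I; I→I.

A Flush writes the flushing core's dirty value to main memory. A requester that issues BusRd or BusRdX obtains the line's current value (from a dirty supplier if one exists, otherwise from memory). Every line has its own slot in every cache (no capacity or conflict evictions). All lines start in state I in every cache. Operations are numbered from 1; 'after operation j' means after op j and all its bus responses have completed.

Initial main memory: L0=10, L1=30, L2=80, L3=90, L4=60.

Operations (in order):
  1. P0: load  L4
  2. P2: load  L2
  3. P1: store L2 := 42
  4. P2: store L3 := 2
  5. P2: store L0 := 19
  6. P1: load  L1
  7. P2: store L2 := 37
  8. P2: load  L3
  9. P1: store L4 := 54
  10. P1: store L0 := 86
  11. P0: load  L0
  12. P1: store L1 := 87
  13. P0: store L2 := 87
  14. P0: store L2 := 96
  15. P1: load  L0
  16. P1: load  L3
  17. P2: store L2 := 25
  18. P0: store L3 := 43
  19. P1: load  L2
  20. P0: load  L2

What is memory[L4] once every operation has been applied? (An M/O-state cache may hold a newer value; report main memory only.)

[1] P0: load  L4 | P0:S(60), P1:I, P2:I | bus: BusRd
[2] P2: load  L2 | P0:I, P1:I, P2:S(80) | bus: BusRd
[3] P1: store L2 := 42 | P0:I, P1:M(42), P2:I | bus: BusRdX
[4] P2: store L3 := 2 | P0:I, P1:I, P2:M(2) | bus: BusRdX
[5] P2: store L0 := 19 | P0:I, P1:I, P2:M(19) | bus: BusRdX
[6] P1: load  L1 | P0:I, P1:S(30), P2:I | bus: BusRd
[7] P2: store L2 := 37 | P0:I, P1:I, P2:M(37) | bus: BusRdX,Flush
[8] P2: load  L3 | P0:I, P1:I, P2:M(2) | bus: none
[9] P1: store L4 := 54 | P0:I, P1:M(54), P2:I | bus: BusRdX
[10] P1: store L0 := 86 | P0:I, P1:M(86), P2:I | bus: BusRdX,Flush
[11] P0: load  L0 | P0:S(86), P1:S(86), P2:I | bus: BusRd,Flush
[12] P1: store L1 := 87 | P0:I, P1:M(87), P2:I | bus: BusRdX
[13] P0: store L2 := 87 | P0:M(87), P1:I, P2:I | bus: BusRdX,Flush
[14] P0: store L2 := 96 | P0:M(96), P1:I, P2:I | bus: none
[15] P1: load  L0 | P0:S(86), P1:S(86), P2:I | bus: none
[16] P1: load  L3 | P0:I, P1:S(2), P2:S(2) | bus: BusRd,Flush
[17] P2: store L2 := 25 | P0:I, P1:I, P2:M(25) | bus: BusRdX,Flush
[18] P0: store L3 := 43 | P0:M(43), P1:I, P2:I | bus: BusRdX
[19] P1: load  L2 | P0:I, P1:S(25), P2:S(25) | bus: BusRd,Flush
[20] P0: load  L2 | P0:S(25), P1:S(25), P2:S(25) | bus: BusRd

memory[L4] = 60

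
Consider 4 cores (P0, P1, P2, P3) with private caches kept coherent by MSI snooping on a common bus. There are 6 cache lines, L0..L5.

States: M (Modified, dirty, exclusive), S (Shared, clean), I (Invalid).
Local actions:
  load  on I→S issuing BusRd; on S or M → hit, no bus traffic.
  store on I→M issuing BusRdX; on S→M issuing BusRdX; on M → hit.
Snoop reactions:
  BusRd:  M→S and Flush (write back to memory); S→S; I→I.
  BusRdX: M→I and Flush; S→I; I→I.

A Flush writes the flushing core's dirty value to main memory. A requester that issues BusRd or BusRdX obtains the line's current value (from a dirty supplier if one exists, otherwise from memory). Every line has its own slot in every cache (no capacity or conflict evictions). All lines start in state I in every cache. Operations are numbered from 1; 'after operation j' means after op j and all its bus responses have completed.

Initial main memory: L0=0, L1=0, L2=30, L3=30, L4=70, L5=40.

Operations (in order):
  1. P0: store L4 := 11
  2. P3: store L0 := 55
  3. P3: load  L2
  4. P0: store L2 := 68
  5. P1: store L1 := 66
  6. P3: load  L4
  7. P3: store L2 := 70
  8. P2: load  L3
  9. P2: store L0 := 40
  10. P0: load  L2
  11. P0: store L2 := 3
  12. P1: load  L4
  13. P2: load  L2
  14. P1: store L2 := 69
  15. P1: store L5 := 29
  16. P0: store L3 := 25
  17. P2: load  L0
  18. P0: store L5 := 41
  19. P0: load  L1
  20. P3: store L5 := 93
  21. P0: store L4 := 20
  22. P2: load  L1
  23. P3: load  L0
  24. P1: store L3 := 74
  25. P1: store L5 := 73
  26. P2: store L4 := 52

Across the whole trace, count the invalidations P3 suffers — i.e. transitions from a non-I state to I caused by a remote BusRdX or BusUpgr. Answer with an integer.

invalidations = 5

1. P0: store L4 := 11  bus=[BusRdX]  L4: P0=M P1=I P2=I P3=I  mem[L4]=70
2. P3: store L0 := 55  bus=[BusRdX]  L0: P0=I P1=I P2=I P3=M  mem[L0]=0
3. P3: load  L2  bus=[BusRd]  L2: P0=I P1=I P2=I P3=S  mem[L2]=30
4. P0: store L2 := 68  bus=[BusRdX]  L2: P0=M P1=I P2=I P3=I  mem[L2]=30
5. P1: store L1 := 66  bus=[BusRdX]  L1: P0=I P1=M P2=I P3=I  mem[L1]=0
6. P3: load  L4  bus=[BusRd,Flush]  L4: P0=S P1=I P2=I P3=S  mem[L4]=11
7. P3: store L2 := 70  bus=[BusRdX,Flush]  L2: P0=I P1=I P2=I P3=M  mem[L2]=68
8. P2: load  L3  bus=[BusRd]  L3: P0=I P1=I P2=S P3=I  mem[L3]=30
9. P2: store L0 := 40  bus=[BusRdX,Flush]  L0: P0=I P1=I P2=M P3=I  mem[L0]=55
10. P0: load  L2  bus=[BusRd,Flush]  L2: P0=S P1=I P2=I P3=S  mem[L2]=70
11. P0: store L2 := 3  bus=[BusRdX]  L2: P0=M P1=I P2=I P3=I  mem[L2]=70
12. P1: load  L4  bus=[BusRd]  L4: P0=S P1=S P2=I P3=S  mem[L4]=11
13. P2: load  L2  bus=[BusRd,Flush]  L2: P0=S P1=I P2=S P3=I  mem[L2]=3
14. P1: store L2 := 69  bus=[BusRdX]  L2: P0=I P1=M P2=I P3=I  mem[L2]=3
15. P1: store L5 := 29  bus=[BusRdX]  L5: P0=I P1=M P2=I P3=I  mem[L5]=40
16. P0: store L3 := 25  bus=[BusRdX]  L3: P0=M P1=I P2=I P3=I  mem[L3]=30
17. P2: load  L0  bus=[-]  L0: P0=I P1=I P2=M P3=I  mem[L0]=55
18. P0: store L5 := 41  bus=[BusRdX,Flush]  L5: P0=M P1=I P2=I P3=I  mem[L5]=29
19. P0: load  L1  bus=[BusRd,Flush]  L1: P0=S P1=S P2=I P3=I  mem[L1]=66
20. P3: store L5 := 93  bus=[BusRdX,Flush]  L5: P0=I P1=I P2=I P3=M  mem[L5]=41
21. P0: store L4 := 20  bus=[BusRdX]  L4: P0=M P1=I P2=I P3=I  mem[L4]=11
22. P2: load  L1  bus=[BusRd]  L1: P0=S P1=S P2=S P3=I  mem[L1]=66
23. P3: load  L0  bus=[BusRd,Flush]  L0: P0=I P1=I P2=S P3=S  mem[L0]=40
24. P1: store L3 := 74  bus=[BusRdX,Flush]  L3: P0=I P1=M P2=I P3=I  mem[L3]=25
25. P1: store L5 := 73  bus=[BusRdX,Flush]  L5: P0=I P1=M P2=I P3=I  mem[L5]=93
26. P2: store L4 := 52  bus=[BusRdX,Flush]  L4: P0=I P1=I P2=M P3=I  mem[L4]=20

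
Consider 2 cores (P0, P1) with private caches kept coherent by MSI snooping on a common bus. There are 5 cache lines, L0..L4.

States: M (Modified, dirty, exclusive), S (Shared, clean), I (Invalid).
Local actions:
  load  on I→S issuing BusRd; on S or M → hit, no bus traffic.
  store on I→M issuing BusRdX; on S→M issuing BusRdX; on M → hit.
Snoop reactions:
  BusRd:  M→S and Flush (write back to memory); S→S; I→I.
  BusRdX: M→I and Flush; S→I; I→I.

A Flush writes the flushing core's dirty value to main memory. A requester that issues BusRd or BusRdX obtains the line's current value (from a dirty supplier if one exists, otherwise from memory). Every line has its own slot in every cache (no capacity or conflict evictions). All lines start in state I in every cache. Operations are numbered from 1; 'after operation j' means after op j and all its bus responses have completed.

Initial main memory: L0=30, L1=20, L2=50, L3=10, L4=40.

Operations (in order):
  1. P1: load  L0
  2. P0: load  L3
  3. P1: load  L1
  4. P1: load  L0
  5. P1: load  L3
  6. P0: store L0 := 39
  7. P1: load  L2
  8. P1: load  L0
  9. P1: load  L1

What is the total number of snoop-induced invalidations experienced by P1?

1. P1: load  L0  bus=[BusRd]  L0: P0=I P1=S  mem[L0]=30
2. P0: load  L3  bus=[BusRd]  L3: P0=S P1=I  mem[L3]=10
3. P1: load  L1  bus=[BusRd]  L1: P0=I P1=S  mem[L1]=20
4. P1: load  L0  bus=[-]  L0: P0=I P1=S  mem[L0]=30
5. P1: load  L3  bus=[BusRd]  L3: P0=S P1=S  mem[L3]=10
6. P0: store L0 := 39  bus=[BusRdX]  L0: P0=M P1=I  mem[L0]=30
7. P1: load  L2  bus=[BusRd]  L2: P0=I P1=S  mem[L2]=50
8. P1: load  L0  bus=[BusRd,Flush]  L0: P0=S P1=S  mem[L0]=39
9. P1: load  L1  bus=[-]  L1: P0=I P1=S  mem[L1]=20

invalidations = 1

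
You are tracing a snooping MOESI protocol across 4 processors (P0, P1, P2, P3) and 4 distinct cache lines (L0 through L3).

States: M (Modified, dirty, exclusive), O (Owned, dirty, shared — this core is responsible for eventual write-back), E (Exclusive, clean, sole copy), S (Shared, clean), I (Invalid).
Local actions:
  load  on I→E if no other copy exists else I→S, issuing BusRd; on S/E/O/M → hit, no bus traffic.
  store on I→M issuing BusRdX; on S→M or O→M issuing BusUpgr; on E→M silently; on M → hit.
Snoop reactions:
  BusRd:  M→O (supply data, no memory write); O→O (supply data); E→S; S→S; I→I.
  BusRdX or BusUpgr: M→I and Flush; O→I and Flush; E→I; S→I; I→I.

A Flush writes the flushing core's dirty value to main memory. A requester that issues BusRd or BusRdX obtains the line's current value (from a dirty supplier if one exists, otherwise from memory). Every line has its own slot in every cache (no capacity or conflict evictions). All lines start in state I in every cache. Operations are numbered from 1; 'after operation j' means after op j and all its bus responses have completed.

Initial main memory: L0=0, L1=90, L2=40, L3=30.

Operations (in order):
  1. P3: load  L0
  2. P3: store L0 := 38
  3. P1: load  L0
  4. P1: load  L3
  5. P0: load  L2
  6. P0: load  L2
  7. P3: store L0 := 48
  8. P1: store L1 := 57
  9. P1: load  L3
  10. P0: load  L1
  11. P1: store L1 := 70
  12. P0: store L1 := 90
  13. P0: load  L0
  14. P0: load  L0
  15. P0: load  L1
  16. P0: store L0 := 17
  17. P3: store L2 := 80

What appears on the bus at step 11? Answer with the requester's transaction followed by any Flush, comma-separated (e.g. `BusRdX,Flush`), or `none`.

bus = BusUpgr

  op1 P3: load  L0 → I/I/I/E on L0; bus BusRd; mem=0
  op2 P3: store L0 := 38 → I/I/I/M on L0; bus (none); mem=0
  op3 P1: load  L0 → I/S/I/O on L0; bus BusRd; mem=0
  op4 P1: load  L3 → I/E/I/I on L3; bus BusRd; mem=30
  op5 P0: load  L2 → E/I/I/I on L2; bus BusRd; mem=40
  op6 P0: load  L2 → E/I/I/I on L2; bus (none); mem=40
  op7 P3: store L0 := 48 → I/I/I/M on L0; bus BusUpgr; mem=0
  op8 P1: store L1 := 57 → I/M/I/I on L1; bus BusRdX; mem=90
  op9 P1: load  L3 → I/E/I/I on L3; bus (none); mem=30
  op10 P0: load  L1 → S/O/I/I on L1; bus BusRd; mem=90
  op11 P1: store L1 := 70 → I/M/I/I on L1; bus BusUpgr; mem=90
  op12 P0: store L1 := 90 → M/I/I/I on L1; bus BusRdX Flush; mem=70
  op13 P0: load  L0 → S/I/I/O on L0; bus BusRd; mem=0
  op14 P0: load  L0 → S/I/I/O on L0; bus (none); mem=0
  op15 P0: load  L1 → M/I/I/I on L1; bus (none); mem=70
  op16 P0: store L0 := 17 → M/I/I/I on L0; bus BusUpgr Flush; mem=48
  op17 P3: store L2 := 80 → I/I/I/M on L2; bus BusRdX; mem=40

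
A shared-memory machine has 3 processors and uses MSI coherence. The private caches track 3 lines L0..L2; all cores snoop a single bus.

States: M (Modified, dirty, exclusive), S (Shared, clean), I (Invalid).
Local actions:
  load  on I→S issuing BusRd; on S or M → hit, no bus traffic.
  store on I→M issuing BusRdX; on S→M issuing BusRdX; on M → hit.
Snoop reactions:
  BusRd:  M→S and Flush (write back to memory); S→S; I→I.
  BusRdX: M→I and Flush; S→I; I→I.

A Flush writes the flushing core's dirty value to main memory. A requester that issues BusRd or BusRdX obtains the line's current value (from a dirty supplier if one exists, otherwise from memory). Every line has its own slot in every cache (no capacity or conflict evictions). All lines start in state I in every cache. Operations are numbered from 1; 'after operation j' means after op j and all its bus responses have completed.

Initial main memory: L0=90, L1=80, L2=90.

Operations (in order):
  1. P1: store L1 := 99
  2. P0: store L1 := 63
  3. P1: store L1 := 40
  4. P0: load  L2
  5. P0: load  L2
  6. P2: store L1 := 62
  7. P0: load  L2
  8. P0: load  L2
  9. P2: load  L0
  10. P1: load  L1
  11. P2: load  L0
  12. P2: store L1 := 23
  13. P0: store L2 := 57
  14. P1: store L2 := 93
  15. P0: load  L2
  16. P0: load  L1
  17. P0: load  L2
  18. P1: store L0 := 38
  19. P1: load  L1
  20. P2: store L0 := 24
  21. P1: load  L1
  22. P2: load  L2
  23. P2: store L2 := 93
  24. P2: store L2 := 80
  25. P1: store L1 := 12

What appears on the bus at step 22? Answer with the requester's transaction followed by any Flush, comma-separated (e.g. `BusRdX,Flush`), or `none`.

  op1 P1: store L1 := 99 → I/M/I on L1; bus BusRdX; mem=80
  op2 P0: store L1 := 63 → M/I/I on L1; bus BusRdX Flush; mem=99
  op3 P1: store L1 := 40 → I/M/I on L1; bus BusRdX Flush; mem=63
  op4 P0: load  L2 → S/I/I on L2; bus BusRd; mem=90
  op5 P0: load  L2 → S/I/I on L2; bus (none); mem=90
  op6 P2: store L1 := 62 → I/I/M on L1; bus BusRdX Flush; mem=40
  op7 P0: load  L2 → S/I/I on L2; bus (none); mem=90
  op8 P0: load  L2 → S/I/I on L2; bus (none); mem=90
  op9 P2: load  L0 → I/I/S on L0; bus BusRd; mem=90
  op10 P1: load  L1 → I/S/S on L1; bus BusRd Flush; mem=62
  op11 P2: load  L0 → I/I/S on L0; bus (none); mem=90
  op12 P2: store L1 := 23 → I/I/M on L1; bus BusRdX; mem=62
  op13 P0: store L2 := 57 → M/I/I on L2; bus BusRdX; mem=90
  op14 P1: store L2 := 93 → I/M/I on L2; bus BusRdX Flush; mem=57
  op15 P0: load  L2 → S/S/I on L2; bus BusRd Flush; mem=93
  op16 P0: load  L1 → S/I/S on L1; bus BusRd Flush; mem=23
  op17 P0: load  L2 → S/S/I on L2; bus (none); mem=93
  op18 P1: store L0 := 38 → I/M/I on L0; bus BusRdX; mem=90
  op19 P1: load  L1 → S/S/S on L1; bus BusRd; mem=23
  op20 P2: store L0 := 24 → I/I/M on L0; bus BusRdX Flush; mem=38
  op21 P1: load  L1 → S/S/S on L1; bus (none); mem=23
  op22 P2: load  L2 → S/S/S on L2; bus BusRd; mem=93
  op23 P2: store L2 := 93 → I/I/M on L2; bus BusRdX; mem=93
  op24 P2: store L2 := 80 → I/I/M on L2; bus (none); mem=93
  op25 P1: store L1 := 12 → I/M/I on L1; bus BusRdX; mem=23

bus = BusRd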